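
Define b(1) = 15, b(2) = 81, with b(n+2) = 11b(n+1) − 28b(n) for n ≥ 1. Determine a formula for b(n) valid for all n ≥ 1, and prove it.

Claim: b(n) = 7^n + 2·4^n.

Base cases: b(1) = 15 and 7^1 + 2·4^1 = 15; b(2) = 81 and 7^2 + 2·4^2 = 81.
Assume b(j) = 7^j + 2·4^j for all 1 ≤ j ≤ r, where r ≥ 2.
Then b(r+1) = 11b(r) − 28b(r−1) = 11·(7^r + 2·4^r) − 28·(7^{r−1} + 2·4^{r−1}) = (11·7 − 28)7^{r−1} + 2·(11·4 − 28)4^{r−1} = 49·7^{r−1} + 32·4^{r−1} = 7^{r+1} + 2·4^{r+1}.
Hence b(n) = 7^n + 2·4^n for every n ≥ 1, by strong induction.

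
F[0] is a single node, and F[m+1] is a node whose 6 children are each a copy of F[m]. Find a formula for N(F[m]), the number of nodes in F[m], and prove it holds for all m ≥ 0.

Claim: N(F[m]) = (6^{m+1} − 1)/5.

Base case: N(F[0]) = 1, and (6^{0+1} − 1)/5 = 1.
Assume N(F[k]) = (6^{k+1} − 1)/5.
Then N(F[k+1]) = 1 + 6N(F[k]) = 1 + 6·(6^{k+1} − 1)/5 = 1 + (6^{k+2} − 6)/5 = (5 + 6^{k+2} − 6)/5 = (6^{k+2} − 1)/5.
So the formula holds for k+1, and by induction N(F[m]) = (6^{m+1} − 1)/5 for all m ≥ 0.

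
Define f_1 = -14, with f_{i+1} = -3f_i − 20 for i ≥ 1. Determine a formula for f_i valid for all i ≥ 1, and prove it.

Claim: f_i = 3·(-3)^i − 5.

Base case: f_1 = -14, and 3·(-3)^1 − 5 = -9 − 5 = -14.
Assume f_r = 3·(-3)^r − 5 for some r ≥ 1.
Then f_{r+1} = -3f_r − 20 = -3·(3·(-3)^r − 5) − 20 = -9·(-3)^r + 15 − 20 = 3·(-3)^{r+1} − 5.
So the formula holds for r+1, and by induction f_i = 3·(-3)^i − 5 for all i ≥ 1.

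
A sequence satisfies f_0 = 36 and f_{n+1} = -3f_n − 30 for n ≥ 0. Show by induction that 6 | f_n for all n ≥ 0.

Base case: f_0 = 36 = 6·6, so 6 | f_0.
Assume 6 | f_m, so f_m = 6t for some integer t.
Then f_{m+1} = -3f_m − 30 = -3·(6t) − 30 = 6(-3t − 5), so 6 | f_{m+1}.
This completes the inductive step, so 6 | f_n for all n ≥ 0.

6 | f_n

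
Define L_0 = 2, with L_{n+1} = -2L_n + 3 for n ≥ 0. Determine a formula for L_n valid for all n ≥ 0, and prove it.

Claim: L_n = (-2)^n + 1.

Base case: L_0 = 2, and (-2)^0 + 1 = 1 + 1 = 2.
Assume L_m = (-2)^m + 1 for some m ≥ 0.
Then L_{m+1} = -2L_m + 3 = -2·((-2)^m + 1) + 3 = -2·(-2)^m − 2 + 3 = (-2)^{m+1} + 1.
Hence L_n = (-2)^n + 1 for every n ≥ 0, by induction.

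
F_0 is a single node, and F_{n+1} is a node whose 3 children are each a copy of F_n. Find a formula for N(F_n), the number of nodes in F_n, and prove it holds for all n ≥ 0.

Claim: N(F_n) = (3^{n+1} − 1)/2.

Base case: N(F_0) = 1, and (3^{0+1} − 1)/2 = 1.
Assume N(F_m) = (3^{m+1} − 1)/2.
Then N(F_{m+1}) = 1 + 3N(F_m) = 1 + 3·(3^{m+1} − 1)/2 = 1 + (3^{m+2} − 3)/2 = (2 + 3^{m+2} − 3)/2 = (3^{m+2} − 1)/2.
This completes the inductive step, so N(F_n) = (3^{n+1} − 1)/2 for all n ≥ 0.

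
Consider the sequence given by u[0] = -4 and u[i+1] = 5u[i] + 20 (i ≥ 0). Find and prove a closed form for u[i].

Claim: u[i] = 5^i − 5.

Base case: u[0] = -4, and 5^0 − 5 = 1 − 5 = -4.
Assume u[k] = 5^k − 5 for some k ≥ 0.
Then u[k+1] = 5u[k] + 20 = 5·(5^k − 5) + 20 = 5^{k+1} − 25 + 20 = 5^{k+1} − 5.
So the formula holds for k+1, and by induction u[i] = 5^i − 5 for all i ≥ 0.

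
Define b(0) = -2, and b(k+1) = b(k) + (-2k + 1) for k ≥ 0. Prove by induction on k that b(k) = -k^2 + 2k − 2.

Base case: b(0) = -2, and -0^2 + 2·0 − 2 = -2.
Assume b(r) = -r^2 + 2r − 2.
Then b(r+1) = b(r) + (-2r + 1) = (-r^2 + 2r − 2) + (-2r + 1) = -r^2 − 1,
and -(r+1)^2 + 2·(r+1) − 2 = -r^2 − 1.
By induction, b(k) = -k^2 + 2k − 2 for all k ≥ 0.

b(k) = -k^2 + 2k − 2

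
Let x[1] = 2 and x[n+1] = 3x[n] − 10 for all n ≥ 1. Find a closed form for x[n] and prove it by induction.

Claim: x[n] = -3^n + 5.

Base case: x[1] = 2, and -3^1 + 5 = -3 + 5 = 2.
Assume x[k] = -3^k + 5 for some k ≥ 1.
Then x[k+1] = 3x[k] − 10 = 3·(-3^k + 5) − 10 = -3^{k+1} + 15 − 10 = -3^{k+1} + 5.
This completes the inductive step, so x[n] = -3^n + 5 for all n ≥ 1.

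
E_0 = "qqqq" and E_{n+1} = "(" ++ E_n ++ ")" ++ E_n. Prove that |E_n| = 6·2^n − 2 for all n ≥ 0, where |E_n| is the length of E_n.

Base case: |E_0| = 4, and 6·2^0 − 2 = 4.
Assume |E_j| = 6·2^j − 2.
Then |E_{j+1}| = 1 + |E_j| + 1 + |E_j| = 2|E_j| + 2 = 2(6·2^j − 2) + 2 = 6·2^{j+1} − 4 + 2 = 6·2^{j+1} − 2.
By induction, |E_n| = 6·2^n − 2 for all n ≥ 0.

|E_n| = 6·2^n − 2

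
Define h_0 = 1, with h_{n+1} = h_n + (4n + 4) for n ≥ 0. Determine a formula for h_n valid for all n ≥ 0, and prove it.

Claim: h_n = 2n^2 + 2n + 1.

Base case: h_0 = 1, and 2·0^2 + 2·0 + 1 = 1.
Assume h_k = 2k^2 + 2k + 1.
Then h_{k+1} = h_k + (4k + 4) = (2k^2 + 2k + 1) + (4k + 4) = 2k^2 + 6k + 5,
and 2·(k+1)^2 + 2·(k+1) + 1 = 2k^2 + 6k + 5.
This completes the inductive step, so h_n = 2n^2 + 2n + 1 for all n ≥ 0.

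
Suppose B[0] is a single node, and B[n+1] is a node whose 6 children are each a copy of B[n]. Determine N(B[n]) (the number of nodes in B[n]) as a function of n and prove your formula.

Claim: N(B[n]) = (6^{n+1} − 1)/5.

Base case: N(B[0]) = 1, and (6^{0+1} − 1)/5 = 1.
Assume N(B[m]) = (6^{m+1} − 1)/5.
Then N(B[m+1]) = 1 + 6N(B[m]) = 1 + 6·(6^{m+1} − 1)/5 = 1 + (6^{m+2} − 6)/5 = (5 + 6^{m+2} − 6)/5 = (6^{m+2} − 1)/5.
By induction, N(B[n]) = (6^{n+1} − 1)/5 for all n ≥ 0.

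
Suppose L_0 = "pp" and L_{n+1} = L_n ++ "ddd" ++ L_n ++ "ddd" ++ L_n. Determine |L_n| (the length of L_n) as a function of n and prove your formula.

Claim: |L_n| = 5·3^n − 3.

Base case: |L_0| = 2, and 5·3^0 − 3 = 2.
Assume |L_k| = 5·3^k − 3.
Then |L_{k+1}| = 3|L_k| + 6 = 3(5·3^k − 3) + 6 = 5·3^{k+1} − 9 + 6 = 5·3^{k+1} − 3.
So the formula holds for k+1, and by induction |L_n| = 5·3^n − 3 for all n ≥ 0.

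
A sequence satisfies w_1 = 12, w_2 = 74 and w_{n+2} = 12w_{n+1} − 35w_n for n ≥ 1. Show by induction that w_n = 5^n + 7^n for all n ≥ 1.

Base cases: w_1 = 12 and 5^1 + 7^1 = 12; w_2 = 74 and 5^2 + 7^2 = 74.
Assume w_j = 5^j + 7^j for all 1 ≤ j ≤ k, where k ≥ 2.
Then w_{k+1} = 12w_k − 35w_{k−1} = 12·(5^k + 7^k) − 35·(5^{k−1} + 7^{k−1}) = (12·5 − 35)5^{k−1} + (12·7 − 35)7^{k−1} = 25·5^{k−1} + 49·7^{k−1} = 5^{k+1} + 7^{k+1}.
This completes the inductive step, so w_n = 5^n + 7^n for all n ≥ 1.

w_n = 5^n + 7^n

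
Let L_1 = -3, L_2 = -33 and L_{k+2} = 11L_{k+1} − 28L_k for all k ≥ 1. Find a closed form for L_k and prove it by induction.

Claim: L_k = -7^k + 4^k.

Base cases: L_1 = -3 and -7^1 + 4^1 = -3; L_2 = -33 and -7^2 + 4^2 = -33.
Assume L_j = -7^j + 4^j for all 1 ≤ j ≤ r, where r ≥ 2.
Then L_{r+1} = 11L_r − 28L_{r−1} = 11·(-7^r + 4^r) − 28·(-7^{r−1} + 4^{r−1}) = -(11·7 − 28)7^{r−1} + (11·4 − 28)4^{r−1} = -49·7^{r−1} + 16·4^{r−1} = -7^{r+1} + 4^{r+1}.
By strong induction, L_k = -7^k + 4^k for all k ≥ 1.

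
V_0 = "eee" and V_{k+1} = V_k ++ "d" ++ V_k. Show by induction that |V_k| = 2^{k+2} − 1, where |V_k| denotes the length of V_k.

Base case: |V_0| = 3, and 2^{0+2} − 1 = 3.
Assume |V_m| = 2^{m+2} − 1.
Then |V_{m+1}| = |V_m| + 1 + |V_m| = 2|V_m| + 1 = 2(2^{m+2} − 1) + 1 = 2^{m+3} − 2 + 1 = 2^{m+3} − 1.
Hence |V_k| = 2^{k+2} − 1 for every k ≥ 0, by induction.

|V_k| = 2^{k+2} − 1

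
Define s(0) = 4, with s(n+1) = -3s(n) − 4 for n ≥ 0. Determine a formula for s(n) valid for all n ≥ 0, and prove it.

Claim: s(n) = 5·(-3)^n − 1.

Base case: s(0) = 4, and 5·(-3)^0 − 1 = 5 − 1 = 4.
Assume s(m) = 5·(-3)^m − 1 for some m ≥ 0.
Then s(m+1) = -3s(m) − 4 = -3·(5·(-3)^m − 1) − 4 = -15·(-3)^m + 3 − 4 = 5·(-3)^{m+1} − 1.
So the formula holds for m+1, and by induction s(n) = 5·(-3)^n − 1 for all n ≥ 0.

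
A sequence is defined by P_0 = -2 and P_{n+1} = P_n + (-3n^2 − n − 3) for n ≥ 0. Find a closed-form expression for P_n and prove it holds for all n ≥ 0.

Claim: P_n = -n^3 + n^2 − 3n − 2.

Base case: P_0 = -2, and -0^3 + 0^2 − 3·0 − 2 = -2.
Assume P_m = -m^3 + m^2 − 3m − 2.
Then P_{m+1} = P_m + (-3m^2 − m − 3) = (-m^3 + m^2 − 3m − 2) + (-3m^2 − m − 3) = -m^3 − 2m^2 − 4m − 5,
and -(m+1)^3 + (m+1)^2 − 3·(m+1) − 2 = -m^3 − 2m^2 − 4m − 5.
This completes the inductive step, so P_n = -n^3 + n^2 − 3n − 2 for all n ≥ 0.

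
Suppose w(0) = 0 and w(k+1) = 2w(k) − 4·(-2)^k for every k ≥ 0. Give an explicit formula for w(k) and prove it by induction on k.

Claim: w(k) = -2^k + (-2)^k.

Base case: w(0) = 0, and -2^0 + (-2)^0 = -1 + 1 = 0.
Assume w(r) = -2^r + (-2)^r for some r ≥ 0.
Then w(r+1) = 2w(r) − 4·(-2)^r = 2·(-2^r + (-2)^r) − 4·(-2)^r = -2^{r+1} + 2·(-2)^r − 4·(-2)^r = -2^{r+1} − 2·(-2)^r = -2^{r+1} + (-2)^{r+1}.
Hence w(k) = -2^k + (-2)^k for every k ≥ 0, by induction.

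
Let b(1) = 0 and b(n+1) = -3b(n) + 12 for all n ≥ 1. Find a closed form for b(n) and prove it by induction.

Claim: b(n) = (-3)^n + 3.

Base case: b(1) = 0, and (-3)^1 + 3 = -3 + 3 = 0.
Assume b(m) = (-3)^m + 3 for some m ≥ 1.
Then b(m+1) = -3b(m) + 12 = -3·((-3)^m + 3) + 12 = -3·(-3)^m − 9 + 12 = (-3)^{m+1} + 3.
This completes the inductive step, so b(n) = (-3)^n + 3 for all n ≥ 1.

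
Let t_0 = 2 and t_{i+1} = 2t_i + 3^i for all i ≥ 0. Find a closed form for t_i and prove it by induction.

Claim: t_i = 2^i + 3^i.

Base case: t_0 = 2, and 2^0 + 3^0 = 1 + 1 = 2.
Assume t_j = 2^j + 3^j for some j ≥ 0.
Then t_{j+1} = 2t_j + 3^j = 2·(2^j + 3^j) + 3^j = 2^{j+1} + 2·3^j + 3^j = 2^{j+1} + 3·3^j = 2^{j+1} + 3^{j+1}.
By induction, t_i = 2^i + 3^i for all i ≥ 0.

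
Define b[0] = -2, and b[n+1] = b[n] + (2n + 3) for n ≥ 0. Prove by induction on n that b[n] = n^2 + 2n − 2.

Base case: b[0] = -2, and 0^2 + 2·0 − 2 = -2.
Assume b[j] = j^2 + 2j − 2.
Then b[j+1] = b[j] + (2j + 3) = (j^2 + 2j − 2) + (2j + 3) = j^2 + 4j + 1,
and (j+1)^2 + 2·(j+1) − 2 = j^2 + 4j + 1.
Hence b[n] = n^2 + 2n − 2 for every n ≥ 0, by induction.

b[n] = n^2 + 2n − 2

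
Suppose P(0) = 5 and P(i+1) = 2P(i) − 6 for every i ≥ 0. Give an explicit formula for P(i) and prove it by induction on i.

Claim: P(i) = -2^i + 6.

Base case: P(0) = 5, and -2^0 + 6 = -1 + 6 = 5.
Assume P(j) = -2^j + 6 for some j ≥ 0.
Then P(j+1) = 2P(j) − 6 = 2·(-2^j + 6) − 6 = -2^{j+1} + 12 − 6 = -2^{j+1} + 6.
Hence P(i) = -2^i + 6 for every i ≥ 0, by induction.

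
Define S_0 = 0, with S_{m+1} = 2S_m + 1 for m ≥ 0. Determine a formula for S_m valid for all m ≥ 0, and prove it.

Claim: S_m = 2^m − 1.

Base case: S_0 = 0, and 2^0 − 1 = 1 − 1 = 0.
Assume S_k = 2^k − 1 for some k ≥ 0.
Then S_{k+1} = 2S_k + 1 = 2·(2^k − 1) + 1 = 2^{k+1} − 2 + 1 = 2^{k+1} − 1.
This completes the inductive step, so S_m = 2^m − 1 for all m ≥ 0.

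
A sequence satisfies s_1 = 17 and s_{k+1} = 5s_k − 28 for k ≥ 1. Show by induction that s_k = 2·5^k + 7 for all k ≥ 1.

Base case: s_1 = 17, and 2·5^1 + 7 = 10 + 7 = 17.
Assume s_m = 2·5^m + 7 for some m ≥ 1.
Then s_{m+1} = 5s_m − 28 = 5·(2·5^m + 7) − 28 = 10·5^m + 35 − 28 = 2·5^{m+1} + 7.
Hence s_k = 2·5^k + 7 for every k ≥ 1, by induction.

s_k = 2·5^k + 7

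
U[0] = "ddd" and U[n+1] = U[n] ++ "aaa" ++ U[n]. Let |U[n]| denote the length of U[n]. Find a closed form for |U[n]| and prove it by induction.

Claim: |U[n]| = 6·2^n − 3.

Base case: |U[0]| = 3, and 6·2^0 − 3 = 3.
Assume |U[m]| = 6·2^m − 3.
Then |U[m+1]| = |U[m]| + 3 + |U[m]| = 2|U[m]| + 3 = 2(6·2^m − 3) + 3 = 6·2^{m+1} − 6 + 3 = 6·2^{m+1} − 3.
So the formula holds for m+1, and by induction |U[n]| = 6·2^n − 3 for all n ≥ 0.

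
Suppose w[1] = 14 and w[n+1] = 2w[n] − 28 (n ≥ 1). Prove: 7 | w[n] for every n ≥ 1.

Base case: w[1] = 14 = 7·2, so 7 | w[1].
Assume 7 | w[k], so w[k] = 7t for some integer t.
Then w[k+1] = 2w[k] − 28 = 2·(7t) − 28 = 7(2t − 4), so 7 | w[k+1].
This completes the inductive step, so 7 | w[n] for all n ≥ 1.

7 | w[n]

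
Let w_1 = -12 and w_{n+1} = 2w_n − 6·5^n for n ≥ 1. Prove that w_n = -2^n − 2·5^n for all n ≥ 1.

Base case: w_1 = -12, and -2^1 − 2·5^1 = -2 − 10 = -12.
Assume w_k = -2^k − 2·5^k for some k ≥ 1.
Then w_{k+1} = 2w_k − 6·5^k = 2·(-2^k − 2·5^k) − 6·5^k = -2^{k+1} − 4·5^k − 6·5^k = -2^{k+1} − 10·5^k = -2^{k+1} − 2·5^{k+1}.
This completes the inductive step, so w_n = -2^n − 2·5^n for all n ≥ 1.

w_n = -2^n − 2·5^n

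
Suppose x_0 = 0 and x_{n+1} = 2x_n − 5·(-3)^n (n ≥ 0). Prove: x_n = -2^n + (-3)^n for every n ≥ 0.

Base case: x_0 = 0, and -2^0 + (-3)^0 = -1 + 1 = 0.
Assume x_m = -2^m + (-3)^m for some m ≥ 0.
Then x_{m+1} = 2x_m − 5·(-3)^m = 2·(-2^m + (-3)^m) − 5·(-3)^m = -2^{m+1} + 2·(-3)^m − 5·(-3)^m = -2^{m+1} − 3·(-3)^m = -2^{m+1} + (-3)^{m+1}.
This completes the inductive step, so x_n = -2^n + (-3)^n for all n ≥ 0.

x_n = -2^n + (-3)^n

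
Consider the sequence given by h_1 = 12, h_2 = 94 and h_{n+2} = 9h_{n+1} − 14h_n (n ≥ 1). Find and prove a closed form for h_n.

Claim: h_n = -2^n + 2·7^n.

Base cases: h_1 = 12 and -2^1 + 2·7^1 = 12; h_2 = 94 and -2^2 + 2·7^2 = 94.
Assume h_i = -2^i + 2·7^i for all 1 ≤ i ≤ j, where j ≥ 2.
Then h_{j+1} = 9h_j − 14h_{j−1} = 9·(-2^j + 2·7^j) − 14·(-2^{j−1} + 2·7^{j−1}) = -(9·2 − 14)2^{j−1} + 2·(9·7 − 14)7^{j−1} = -4·2^{j−1} + 98·7^{j−1} = -2^{j+1} + 2·7^{j+1}.
Hence h_n = -2^n + 2·7^n for every n ≥ 1, by strong induction.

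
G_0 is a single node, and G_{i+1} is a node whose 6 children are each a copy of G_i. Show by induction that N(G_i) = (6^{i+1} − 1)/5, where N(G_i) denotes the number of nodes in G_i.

Base case: N(G_0) = 1, and (6^{0+1} − 1)/5 = 1.
Assume N(G_m) = (6^{m+1} − 1)/5.
Then N(G_{m+1}) = 1 + 6N(G_m) = 1 + 6·(6^{m+1} − 1)/5 = 1 + (6^{m+2} − 6)/5 = (5 + 6^{m+2} − 6)/5 = (6^{m+2} − 1)/5.
Hence N(G_i) = (6^{i+1} − 1)/5 for every i ≥ 0, by induction.

N(G_i) = (6^{i+1} − 1)/5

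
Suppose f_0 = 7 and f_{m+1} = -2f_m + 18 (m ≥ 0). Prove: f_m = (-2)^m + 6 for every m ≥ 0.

Base case: f_0 = 7, and (-2)^0 + 6 = 1 + 6 = 7.
Assume f_k = (-2)^k + 6 for some k ≥ 0.
Then f_{k+1} = -2f_k + 18 = -2·((-2)^k + 6) + 18 = -2·(-2)^k − 12 + 18 = (-2)^{k+1} + 6.
So the formula holds for k+1, and by induction f_m = (-2)^m + 6 for all m ≥ 0.

f_m = (-2)^m + 6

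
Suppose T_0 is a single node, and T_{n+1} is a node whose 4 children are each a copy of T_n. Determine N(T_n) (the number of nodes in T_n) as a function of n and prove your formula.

Claim: N(T_n) = (4^{n+1} − 1)/3.

Base case: N(T_0) = 1, and (4^{0+1} − 1)/3 = 1.
Assume N(T_m) = (4^{m+1} − 1)/3.
Then N(T_{m+1}) = 1 + 4N(T_m) = 1 + 4·(4^{m+1} − 1)/3 = 1 + (4^{m+2} − 4)/3 = (3 + 4^{m+2} − 4)/3 = (4^{m+2} − 1)/3.
Hence N(T_n) = (4^{n+1} − 1)/3 for every n ≥ 0, by induction.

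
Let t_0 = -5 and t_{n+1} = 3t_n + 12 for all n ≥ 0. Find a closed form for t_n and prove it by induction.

Claim: t_n = 3^n − 6.

Base case: t_0 = -5, and 3^0 − 6 = 1 − 6 = -5.
Assume t_j = 3^j − 6 for some j ≥ 0.
Then t_{j+1} = 3t_j + 12 = 3·(3^j − 6) + 12 = 3^{j+1} − 18 + 12 = 3^{j+1} − 6.
By induction, t_n = 3^n − 6 for all n ≥ 0.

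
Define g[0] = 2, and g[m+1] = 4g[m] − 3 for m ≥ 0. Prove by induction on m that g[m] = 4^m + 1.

Base case: g[0] = 2, and 4^0 + 1 = 1 + 1 = 2.
Assume g[j] = 4^j + 1 for some j ≥ 0.
Then g[j+1] = 4g[j] − 3 = 4·(4^j + 1) − 3 = 4^{j+1} + 4 − 3 = 4^{j+1} + 1.
This completes the inductive step, so g[m] = 4^m + 1 for all m ≥ 0.

g[m] = 4^m + 1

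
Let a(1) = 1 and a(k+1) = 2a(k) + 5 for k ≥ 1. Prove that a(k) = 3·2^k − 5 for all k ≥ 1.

Base case: a(1) = 1, and 3·2^1 − 5 = 6 − 5 = 1.
Assume a(m) = 3·2^m − 5 for some m ≥ 1.
Then a(m+1) = 2a(m) + 5 = 2·(3·2^m − 5) + 5 = 6·2^m − 10 + 5 = 3·2^{m+1} − 5.
So the formula holds for m+1, and by induction a(k) = 3·2^k − 5 for all k ≥ 1.

a(k) = 3·2^k − 5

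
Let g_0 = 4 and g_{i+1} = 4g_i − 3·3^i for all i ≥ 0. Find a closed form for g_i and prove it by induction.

Claim: g_i = 4^i + 3·3^i.

Base case: g_0 = 4, and 4^0 + 3·3^0 = 1 + 3 = 4.
Assume g_m = 4^m + 3·3^m for some m ≥ 0.
Then g_{m+1} = 4g_m − 3·3^m = 4·(4^m + 3·3^m) − 3·3^m = 4^{m+1} + 12·3^m − 3·3^m = 4^{m+1} + 9·3^m = 4^{m+1} + 3·3^{m+1}.
This completes the inductive step, so g_i = 4^i + 3·3^i for all i ≥ 0.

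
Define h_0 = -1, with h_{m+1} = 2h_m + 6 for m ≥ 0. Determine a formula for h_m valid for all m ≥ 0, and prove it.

Claim: h_m = 5·2^m − 6.

Base case: h_0 = -1, and 5·2^0 − 6 = 5 − 6 = -1.
Assume h_r = 5·2^r − 6 for some r ≥ 0.
Then h_{r+1} = 2h_r + 6 = 2·(5·2^r − 6) + 6 = 10·2^r − 12 + 6 = 5·2^{r+1} − 6.
By induction, h_m = 5·2^m − 6 for all m ≥ 0.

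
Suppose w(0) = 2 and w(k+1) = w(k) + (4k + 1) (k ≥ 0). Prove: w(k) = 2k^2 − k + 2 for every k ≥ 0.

Base case: w(0) = 2, and 2·0^2 − 0 + 2 = 2.
Assume w(m) = 2m^2 − m + 2.
Then w(m+1) = w(m) + (4m + 1) = (2m^2 − m + 2) + (4m + 1) = 2m^2 + 3m + 3,
and 2·(m+1)^2 − (m+1) + 2 = 2m^2 + 3m + 3.
Hence w(k) = 2k^2 − k + 2 for every k ≥ 0, by induction.

w(k) = 2k^2 − k + 2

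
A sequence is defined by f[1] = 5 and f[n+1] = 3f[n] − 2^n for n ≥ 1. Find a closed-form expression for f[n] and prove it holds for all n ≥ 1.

Claim: f[n] = 3^n + 2^n.

Base case: f[1] = 5, and 3^1 + 2^1 = 3 + 2 = 5.
Assume f[r] = 3^r + 2^r for some r ≥ 1.
Then f[r+1] = 3f[r] − 2^r = 3·(3^r + 2^r) − 2^r = 3^{r+1} + 3·2^r − 2^r = 3^{r+1} + 2·2^r = 3^{r+1} + 2^{r+1}.
Hence f[n] = 3^n + 2^n for every n ≥ 1, by induction.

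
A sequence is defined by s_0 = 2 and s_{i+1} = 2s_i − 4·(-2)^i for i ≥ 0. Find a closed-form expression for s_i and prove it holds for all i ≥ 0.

Claim: s_i = 2^i + (-2)^i.

Base case: s_0 = 2, and 2^0 + (-2)^0 = 1 + 1 = 2.
Assume s_k = 2^k + (-2)^k for some k ≥ 0.
Then s_{k+1} = 2s_k − 4·(-2)^k = 2·(2^k + (-2)^k) − 4·(-2)^k = 2^{k+1} + 2·(-2)^k − 4·(-2)^k = 2^{k+1} − 2·(-2)^k = 2^{k+1} + (-2)^{k+1}.
So the formula holds for k+1, and by induction s_i = 2^i + (-2)^i for all i ≥ 0.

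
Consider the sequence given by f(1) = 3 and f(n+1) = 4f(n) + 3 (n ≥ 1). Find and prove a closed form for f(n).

Claim: f(n) = 4^n − 1.

Base case: f(1) = 3, and 4^1 − 1 = 4 − 1 = 3.
Assume f(m) = 4^m − 1 for some m ≥ 1.
Then f(m+1) = 4f(m) + 3 = 4·(4^m − 1) + 3 = 4^{m+1} − 4 + 3 = 4^{m+1} − 1.
Hence f(n) = 4^n − 1 for every n ≥ 1, by induction.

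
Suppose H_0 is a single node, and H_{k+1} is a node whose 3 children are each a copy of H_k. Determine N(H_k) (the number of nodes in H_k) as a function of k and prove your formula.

Claim: N(H_k) = (3^{k+1} − 1)/2.

Base case: N(H_0) = 1, and (3^{0+1} − 1)/2 = 1.
Assume N(H_r) = (3^{r+1} − 1)/2.
Then N(H_{r+1}) = 1 + 3N(H_r) = 1 + 3·(3^{r+1} − 1)/2 = 1 + (3^{r+2} − 3)/2 = (2 + 3^{r+2} − 3)/2 = (3^{r+2} − 1)/2.
Hence N(H_k) = (3^{k+1} − 1)/2 for every k ≥ 0, by induction.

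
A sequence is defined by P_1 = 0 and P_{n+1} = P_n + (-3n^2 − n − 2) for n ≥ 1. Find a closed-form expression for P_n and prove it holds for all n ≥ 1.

Claim: P_n = -n^3 + n^2 − 2n + 2.

Base case: P_1 = 0, and -1^3 + 1^2 − 2·1 + 2 = 0.
Assume P_j = -j^3 + j^2 − 2j + 2.
Then P_{j+1} = P_j + (-3j^2 − j − 2) = (-j^3 + j^2 − 2j + 2) + (-3j^2 − j − 2) = -j^3 − 2j^2 − 3j,
and -(j+1)^3 + (j+1)^2 − 2·(j+1) + 2 = -j^3 − 2j^2 − 3j.
By induction, P_n = -n^3 + n^2 − 2n + 2 for all n ≥ 1.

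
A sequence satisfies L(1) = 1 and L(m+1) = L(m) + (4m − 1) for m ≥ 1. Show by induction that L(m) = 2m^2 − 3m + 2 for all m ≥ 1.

Base case: L(1) = 1, and 2·1^2 − 3·1 + 2 = 1.
Assume L(j) = 2j^2 − 3j + 2.
Then L(j+1) = L(j) + (4j − 1) = (2j^2 − 3j + 2) + (4j − 1) = 2j^2 + j + 1,
and 2·(j+1)^2 − 3·(j+1) + 2 = 2j^2 + j + 1.
Hence L(m) = 2m^2 − 3m + 2 for every m ≥ 1, by induction.

L(m) = 2m^2 − 3m + 2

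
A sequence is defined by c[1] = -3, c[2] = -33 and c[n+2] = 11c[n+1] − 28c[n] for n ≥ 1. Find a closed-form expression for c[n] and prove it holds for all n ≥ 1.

Claim: c[n] = -7^n + 4^n.

Base cases: c[1] = -3 and -7^1 + 4^1 = -3; c[2] = -33 and -7^2 + 4^2 = -33.
Assume c[j] = -7^j + 4^j for all 1 ≤ j ≤ r, where r ≥ 2.
Then c[r+1] = 11c[r] − 28c[r−1] = 11·(-7^r + 4^r) − 28·(-7^{r−1} + 4^{r−1}) = -(11·7 − 28)7^{r−1} + (11·4 − 28)4^{r−1} = -49·7^{r−1} + 16·4^{r−1} = -7^{r+1} + 4^{r+1}.
By strong induction, c[n] = -7^n + 4^n for all n ≥ 1.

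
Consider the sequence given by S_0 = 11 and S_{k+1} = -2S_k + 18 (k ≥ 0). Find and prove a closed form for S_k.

Claim: S_k = 5·(-2)^k + 6.

Base case: S_0 = 11, and 5·(-2)^0 + 6 = 5 + 6 = 11.
Assume S_m = 5·(-2)^m + 6 for some m ≥ 0.
Then S_{m+1} = -2S_m + 18 = -2·(5·(-2)^m + 6) + 18 = -10·(-2)^m − 12 + 18 = 5·(-2)^{m+1} + 6.
Hence S_k = 5·(-2)^k + 6 for every k ≥ 0, by induction.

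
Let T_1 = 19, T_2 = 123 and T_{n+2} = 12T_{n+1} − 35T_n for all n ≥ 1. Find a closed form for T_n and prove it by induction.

Claim: T_n = 2·7^n + 5^n.

Base cases: T_1 = 19 and 2·7^1 + 5^1 = 19; T_2 = 123 and 2·7^2 + 5^2 = 123.
Assume T_j = 2·7^j + 5^j for all 1 ≤ j ≤ r, where r ≥ 2.
Then T_{r+1} = 12T_r − 35T_{r−1} = 12·(2·7^r + 5^r) − 35·(2·7^{r−1} + 5^{r−1}) = 2·(12·7 − 35)7^{r−1} + (12·5 − 35)5^{r−1} = 98·7^{r−1} + 25·5^{r−1} = 2·7^{r+1} + 5^{r+1}.
Hence T_n = 2·7^n + 5^n for every n ≥ 1, by strong induction.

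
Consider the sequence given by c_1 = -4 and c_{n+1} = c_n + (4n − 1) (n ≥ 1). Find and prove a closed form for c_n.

Claim: c_n = 2n^2 − 3n − 3.

Base case: c_1 = -4, and 2·1^2 − 3·1 − 3 = -4.
Assume c_j = 2j^2 − 3j − 3.
Then c_{j+1} = c_j + (4j − 1) = (2j^2 − 3j − 3) + (4j − 1) = 2j^2 + j − 4,
and 2·(j+1)^2 − 3·(j+1) − 3 = 2j^2 + j − 4.
This completes the inductive step, so c_n = 2n^2 − 3n − 3 for all n ≥ 1.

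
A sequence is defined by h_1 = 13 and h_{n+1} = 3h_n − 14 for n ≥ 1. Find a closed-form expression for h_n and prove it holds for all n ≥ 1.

Claim: h_n = 2·3^n + 7.

Base case: h_1 = 13, and 2·3^1 + 7 = 6 + 7 = 13.
Assume h_k = 2·3^k + 7 for some k ≥ 1.
Then h_{k+1} = 3h_k − 14 = 3·(2·3^k + 7) − 14 = 6·3^k + 21 − 14 = 2·3^{k+1} + 7.
Hence h_n = 2·3^n + 7 for every n ≥ 1, by induction.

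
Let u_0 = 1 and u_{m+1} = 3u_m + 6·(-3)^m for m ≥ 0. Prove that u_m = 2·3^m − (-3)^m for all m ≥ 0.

Base case: u_0 = 1, and 2·3^0 − (-3)^0 = 2 − 1 = 1.
Assume u_k = 2·3^k − (-3)^k for some k ≥ 0.
Then u_{k+1} = 3u_k + 6·(-3)^k = 3·(2·3^k − (-3)^k) + 6·(-3)^k = 2·3^{k+1} − 3·(-3)^k + 6·(-3)^k = 2·3^{k+1} + 3·(-3)^k = 2·3^{k+1} − (-3)^{k+1}.
So the formula holds for k+1, and by induction u_m = 2·3^m − (-3)^m for all m ≥ 0.

u_m = 2·3^m − (-3)^m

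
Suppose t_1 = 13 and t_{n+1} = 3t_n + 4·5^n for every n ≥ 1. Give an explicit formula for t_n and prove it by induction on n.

Claim: t_n = 3^n + 2·5^n.

Base case: t_1 = 13, and 3^1 + 2·5^1 = 3 + 10 = 13.
Assume t_m = 3^m + 2·5^m for some m ≥ 1.
Then t_{m+1} = 3t_m + 4·5^m = 3·(3^m + 2·5^m) + 4·5^m = 3^{m+1} + 6·5^m + 4·5^m = 3^{m+1} + 10·5^m = 3^{m+1} + 2·5^{m+1}.
By induction, t_n = 3^n + 2·5^n for all n ≥ 1.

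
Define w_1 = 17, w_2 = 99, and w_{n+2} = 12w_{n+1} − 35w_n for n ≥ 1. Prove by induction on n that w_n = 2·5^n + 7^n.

Base cases: w_1 = 17 and 2·5^1 + 7^1 = 17; w_2 = 99 and 2·5^2 + 7^2 = 99.
Assume w_j = 2·5^j + 7^j for all 1 ≤ j ≤ m, where m ≥ 2.
Then w_{m+1} = 12w_m − 35w_{m−1} = 12·(2·5^m + 7^m) − 35·(2·5^{m−1} + 7^{m−1}) = 2·(12·5 − 35)5^{m−1} + (12·7 − 35)7^{m−1} = 50·5^{m−1} + 49·7^{m−1} = 2·5^{m+1} + 7^{m+1}.
So the formula holds for m+1, and by strong induction w_n = 2·5^n + 7^n for all n ≥ 1.

w_n = 2·5^n + 7^n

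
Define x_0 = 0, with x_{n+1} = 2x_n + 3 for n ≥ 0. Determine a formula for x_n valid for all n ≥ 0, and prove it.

Claim: x_n = 3·2^n − 3.

Base case: x_0 = 0, and 3·2^0 − 3 = 3 − 3 = 0.
Assume x_r = 3·2^r − 3 for some r ≥ 0.
Then x_{r+1} = 2x_r + 3 = 2·(3·2^r − 3) + 3 = 6·2^r − 6 + 3 = 3·2^{r+1} − 3.
So the formula holds for r+1, and by induction x_n = 3·2^n − 3 for all n ≥ 0.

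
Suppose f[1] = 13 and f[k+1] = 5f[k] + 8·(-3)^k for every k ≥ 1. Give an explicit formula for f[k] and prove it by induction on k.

Claim: f[k] = 2·5^k − (-3)^k.

Base case: f[1] = 13, and 2·5^1 − (-3)^1 = 10 + 3 = 13.
Assume f[m] = 2·5^m − (-3)^m for some m ≥ 1.
Then f[m+1] = 5f[m] + 8·(-3)^m = 5·(2·5^m − (-3)^m) + 8·(-3)^m = 2·5^{m+1} − 5·(-3)^m + 8·(-3)^m = 2·5^{m+1} + 3·(-3)^m = 2·5^{m+1} − (-3)^{m+1}.
So the formula holds for m+1, and by induction f[k] = 2·5^k − (-3)^k for all k ≥ 1.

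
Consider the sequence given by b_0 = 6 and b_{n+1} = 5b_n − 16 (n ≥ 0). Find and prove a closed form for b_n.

Claim: b_n = 2·5^n + 4.

Base case: b_0 = 6, and 2·5^0 + 4 = 2 + 4 = 6.
Assume b_r = 2·5^r + 4 for some r ≥ 0.
Then b_{r+1} = 5b_r − 16 = 5·(2·5^r + 4) − 16 = 10·5^r + 20 − 16 = 2·5^{r+1} + 4.
By induction, b_n = 2·5^n + 4 for all n ≥ 0.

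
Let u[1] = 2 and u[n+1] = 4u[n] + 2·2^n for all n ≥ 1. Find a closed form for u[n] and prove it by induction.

Claim: u[n] = 4^n − 2^n.

Base case: u[1] = 2, and 4^1 − 2^1 = 4 − 2 = 2.
Assume u[k] = 4^k − 2^k for some k ≥ 1.
Then u[k+1] = 4u[k] + 2·2^k = 4·(4^k − 2^k) + 2·2^k = 4^{k+1} − 4·2^k + 2·2^k = 4^{k+1} − 2·2^k = 4^{k+1} − 2^{k+1}.
This completes the inductive step, so u[n] = 4^n − 2^n for all n ≥ 1.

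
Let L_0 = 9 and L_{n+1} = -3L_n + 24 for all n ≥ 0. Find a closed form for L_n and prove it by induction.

Claim: L_n = 3·(-3)^n + 6.

Base case: L_0 = 9, and 3·(-3)^0 + 6 = 3 + 6 = 9.
Assume L_k = 3·(-3)^k + 6 for some k ≥ 0.
Then L_{k+1} = -3L_k + 24 = -3·(3·(-3)^k + 6) + 24 = -9·(-3)^k − 18 + 24 = 3·(-3)^{k+1} + 6.
By induction, L_n = 3·(-3)^n + 6 for all n ≥ 0.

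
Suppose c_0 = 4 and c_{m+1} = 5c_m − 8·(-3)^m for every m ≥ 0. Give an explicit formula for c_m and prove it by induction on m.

Claim: c_m = 3·5^m + (-3)^m.

Base case: c_0 = 4, and 3·5^0 + (-3)^0 = 3 + 1 = 4.
Assume c_k = 3·5^k + (-3)^k for some k ≥ 0.
Then c_{k+1} = 5c_k − 8·(-3)^k = 5·(3·5^k + (-3)^k) − 8·(-3)^k = 3·5^{k+1} + 5·(-3)^k − 8·(-3)^k = 3·5^{k+1} − 3·(-3)^k = 3·5^{k+1} + (-3)^{k+1}.
Hence c_m = 3·5^m + (-3)^m for every m ≥ 0, by induction.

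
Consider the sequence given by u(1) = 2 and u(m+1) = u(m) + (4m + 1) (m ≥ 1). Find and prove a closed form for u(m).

Claim: u(m) = 2m^2 − m + 1.

Base case: u(1) = 2, and 2·1^2 − 1 + 1 = 2.
Assume u(k) = 2k^2 − k + 1.
Then u(k+1) = u(k) + (4k + 1) = (2k^2 − k + 1) + (4k + 1) = 2k^2 + 3k + 2,
and 2·(k+1)^2 − (k+1) + 1 = 2k^2 + 3k + 2.
This completes the inductive step, so u(m) = 2m^2 − m + 1 for all m ≥ 1.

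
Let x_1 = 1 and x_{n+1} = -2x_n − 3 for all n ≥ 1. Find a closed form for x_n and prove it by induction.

Claim: x_n = -(-2)^n − 1.

Base case: x_1 = 1, and -(-2)^1 − 1 = 2 − 1 = 1.
Assume x_r = -(-2)^r − 1 for some r ≥ 1.
Then x_{r+1} = -2x_r − 3 = -2·(-(-2)^r − 1) − 3 = 2·(-2)^r + 2 − 3 = -(-2)^{r+1} − 1.
This completes the inductive step, so x_n = -(-2)^n − 1 for all n ≥ 1.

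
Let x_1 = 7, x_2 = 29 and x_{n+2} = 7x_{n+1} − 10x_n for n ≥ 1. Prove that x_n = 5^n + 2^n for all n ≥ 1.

Base cases: x_1 = 7 and 5^1 + 2^1 = 7; x_2 = 29 and 5^2 + 2^2 = 29.
Assume x_i = 5^i + 2^i for all 1 ≤ i ≤ j, where j ≥ 2.
Then x_{j+1} = 7x_j − 10x_{j−1} = 7·(5^j + 2^j) − 10·(5^{j−1} + 2^{j−1}) = (7·5 − 10)5^{j−1} + (7·2 − 10)2^{j−1} = 25·5^{j−1} + 4·2^{j−1} = 5^{j+1} + 2^{j+1}.
This completes the inductive step, so x_n = 5^n + 2^n for all n ≥ 1.

x_n = 5^n + 2^n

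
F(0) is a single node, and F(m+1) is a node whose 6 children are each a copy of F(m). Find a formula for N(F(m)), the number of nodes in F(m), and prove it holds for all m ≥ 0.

Claim: N(F(m)) = (6^{m+1} − 1)/5.

Base case: N(F(0)) = 1, and (6^{0+1} − 1)/5 = 1.
Assume N(F(j)) = (6^{j+1} − 1)/5.
Then N(F(j+1)) = 1 + 6N(F(j)) = 1 + 6·(6^{j+1} − 1)/5 = 1 + (6^{j+2} − 6)/5 = (5 + 6^{j+2} − 6)/5 = (6^{j+2} − 1)/5.
Hence N(F(m)) = (6^{m+1} − 1)/5 for every m ≥ 0, by induction.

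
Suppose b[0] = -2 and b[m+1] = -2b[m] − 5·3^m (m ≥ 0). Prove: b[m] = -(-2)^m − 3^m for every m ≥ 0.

Base case: b[0] = -2, and -(-2)^0 − 3^0 = -1 − 1 = -2.
Assume b[r] = -(-2)^r − 3^r for some r ≥ 0.
Then b[r+1] = -2b[r] − 5·3^r = -2·(-(-2)^r − 3^r) − 5·3^r = -(-2)^{r+1} + 2·3^r − 5·3^r = -(-2)^{r+1} − 3·3^r = -(-2)^{r+1} − 3^{r+1}.
This completes the inductive step, so b[m] = -(-2)^m − 3^m for all m ≥ 0.

b[m] = -(-2)^m − 3^m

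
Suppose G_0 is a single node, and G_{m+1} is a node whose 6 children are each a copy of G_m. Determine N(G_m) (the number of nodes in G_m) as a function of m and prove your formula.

Claim: N(G_m) = (6^{m+1} − 1)/5.

Base case: N(G_0) = 1, and (6^{0+1} − 1)/5 = 1.
Assume N(G_r) = (6^{r+1} − 1)/5.
Then N(G_{r+1}) = 1 + 6N(G_r) = 1 + 6·(6^{r+1} − 1)/5 = 1 + (6^{r+2} − 6)/5 = (5 + 6^{r+2} − 6)/5 = (6^{r+2} − 1)/5.
Hence N(G_m) = (6^{m+1} − 1)/5 for every m ≥ 0, by induction.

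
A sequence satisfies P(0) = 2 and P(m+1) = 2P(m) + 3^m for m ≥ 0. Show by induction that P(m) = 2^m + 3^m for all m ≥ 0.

Base case: P(0) = 2, and 2^0 + 3^0 = 1 + 1 = 2.
Assume P(r) = 2^r + 3^r for some r ≥ 0.
Then P(r+1) = 2P(r) + 3^r = 2·(2^r + 3^r) + 3^r = 2^{r+1} + 2·3^r + 3^r = 2^{r+1} + 3·3^r = 2^{r+1} + 3^{r+1}.
Hence P(m) = 2^m + 3^m for every m ≥ 0, by induction.

P(m) = 2^m + 3^m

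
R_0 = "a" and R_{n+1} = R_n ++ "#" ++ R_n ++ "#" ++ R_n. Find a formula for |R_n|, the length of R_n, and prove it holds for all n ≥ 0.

Claim: |R_n| = 2·3^n − 1.

Base case: |R_0| = 1, and 2·3^0 − 1 = 1.
Assume |R_j| = 2·3^j − 1.
Then |R_{j+1}| = 3|R_j| + 2 = 3(2·3^j − 1) + 2 = 2·3^{j+1} − 3 + 2 = 2·3^{j+1} − 1.
By induction, |R_n| = 2·3^n − 1 for all n ≥ 0.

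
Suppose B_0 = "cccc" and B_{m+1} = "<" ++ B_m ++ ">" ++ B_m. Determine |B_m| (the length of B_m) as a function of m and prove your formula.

Claim: |B_m| = 6·2^m − 2.

Base case: |B_0| = 4, and 6·2^0 − 2 = 4.
Assume |B_r| = 6·2^r − 2.
Then |B_{r+1}| = 1 + |B_r| + 1 + |B_r| = 2|B_r| + 2 = 2(6·2^r − 2) + 2 = 6·2^{r+1} − 4 + 2 = 6·2^{r+1} − 2.
Hence |B_m| = 6·2^m − 2 for every m ≥ 0, by induction.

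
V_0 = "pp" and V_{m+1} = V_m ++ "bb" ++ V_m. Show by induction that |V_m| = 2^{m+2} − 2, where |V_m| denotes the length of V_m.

Base case: |V_0| = 2, and 2^{0+2} − 2 = 2.
Assume |V_r| = 2^{r+2} − 2.
Then |V_{r+1}| = |V_r| + 2 + |V_r| = 2|V_r| + 2 = 2(2^{r+2} − 2) + 2 = 2^{r+3} − 4 + 2 = 2^{r+3} − 2.
So the formula holds for r+1, and by induction |V_m| = 2^{m+2} − 2 for all m ≥ 0.

|V_m| = 2^{m+2} − 2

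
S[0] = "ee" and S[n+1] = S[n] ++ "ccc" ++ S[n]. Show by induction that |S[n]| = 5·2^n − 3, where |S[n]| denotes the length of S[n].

Base case: |S[0]| = 2, and 5·2^0 − 3 = 2.
Assume |S[k]| = 5·2^k − 3.
Then |S[k+1]| = |S[k]| + 3 + |S[k]| = 2|S[k]| + 3 = 2(5·2^k − 3) + 3 = 5·2^{k+1} − 6 + 3 = 5·2^{k+1} − 3.
So the formula holds for k+1, and by induction |S[n]| = 5·2^n − 3 for all n ≥ 0.

|S[n]| = 5·2^n − 3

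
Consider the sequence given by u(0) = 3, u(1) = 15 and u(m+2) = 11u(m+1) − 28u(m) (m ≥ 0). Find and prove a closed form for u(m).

Claim: u(m) = 2·4^m + 7^m.

Base cases: u(0) = 3 and 2·4^0 + 7^0 = 3; u(1) = 15 and 2·4^1 + 7^1 = 15.
Assume u(j) = 2·4^j + 7^j for all 0 ≤ j ≤ k, where k ≥ 1.
Then u(k+1) = 11u(k) − 28u(k−1) = 11·(2·4^k + 7^k) − 28·(2·4^{k−1} + 7^{k−1}) = 2·(11·4 − 28)4^{k−1} + (11·7 − 28)7^{k−1} = 32·4^{k−1} + 49·7^{k−1} = 2·4^{k+1} + 7^{k+1}.
So the formula holds for k+1, and by strong induction u(m) = 2·4^m + 7^m for all m ≥ 0.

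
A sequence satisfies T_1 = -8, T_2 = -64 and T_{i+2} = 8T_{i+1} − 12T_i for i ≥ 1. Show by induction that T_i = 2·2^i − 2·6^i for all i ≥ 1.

Base cases: T_1 = -8 and 2·2^1 − 2·6^1 = -8; T_2 = -64 and 2·2^2 − 2·6^2 = -64.
Assume T_j = 2·2^j − 2·6^j for all 1 ≤ j ≤ k, where k ≥ 2.
Then T_{k+1} = 8T_k − 12T_{k−1} = 8·(2·2^k − 2·6^k) − 12·(2·2^{k−1} − 2·6^{k−1}) = 2·(8·2 − 12)2^{k−1} − 2·(8·6 − 12)6^{k−1} = 8·2^{k−1} − 72·6^{k−1} = 2·2^{k+1} − 2·6^{k+1}.
So the formula holds for k+1, and by strong induction T_i = 2·2^i − 2·6^i for all i ≥ 1.

T_i = 2·2^i − 2·6^i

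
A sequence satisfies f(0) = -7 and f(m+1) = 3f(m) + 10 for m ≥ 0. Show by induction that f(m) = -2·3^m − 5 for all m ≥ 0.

Base case: f(0) = -7, and -2·3^0 − 5 = -2 − 5 = -7.
Assume f(r) = -2·3^r − 5 for some r ≥ 0.
Then f(r+1) = 3f(r) + 10 = 3·(-2·3^r − 5) + 10 = -6·3^r − 15 + 10 = -2·3^{r+1} − 5.
By induction, f(m) = -2·3^m − 5 for all m ≥ 0.

f(m) = -2·3^m − 5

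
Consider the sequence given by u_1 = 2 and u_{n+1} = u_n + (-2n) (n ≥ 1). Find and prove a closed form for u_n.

Claim: u_n = -n^2 + n + 2.

Base case: u_1 = 2, and -1^2 + 1 + 2 = 2.
Assume u_m = -m^2 + m + 2.
Then u_{m+1} = u_m + (-2m) = (-m^2 + m + 2) + (-2m) = -m^2 − m + 2,
and -(m+1)^2 + (m+1) + 2 = -m^2 − m + 2.
Hence u_n = -n^2 + n + 2 for every n ≥ 1, by induction.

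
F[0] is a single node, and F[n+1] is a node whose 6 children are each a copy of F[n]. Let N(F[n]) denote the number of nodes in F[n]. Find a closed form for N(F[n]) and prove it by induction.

Claim: N(F[n]) = (6^{n+1} − 1)/5.

Base case: N(F[0]) = 1, and (6^{0+1} − 1)/5 = 1.
Assume N(F[k]) = (6^{k+1} − 1)/5.
Then N(F[k+1]) = 1 + 6N(F[k]) = 1 + 6·(6^{k+1} − 1)/5 = 1 + (6^{k+2} − 6)/5 = (5 + 6^{k+2} − 6)/5 = (6^{k+2} − 1)/5.
So the formula holds for k+1, and by induction N(F[n]) = (6^{n+1} − 1)/5 for all n ≥ 0.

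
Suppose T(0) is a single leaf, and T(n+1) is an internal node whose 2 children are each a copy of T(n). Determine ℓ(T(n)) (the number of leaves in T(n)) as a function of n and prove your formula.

Claim: ℓ(T(n)) = 2^n.

Base case: ℓ(T(0)) = 1, and 2^0 = 1.
Assume ℓ(T(r)) = 2^r.
Then ℓ(T(r+1)) = 2·ℓ(T(r)) = 2·2^r = 2^{r+1}.
Hence ℓ(T(n)) = 2^n for every n ≥ 0, by induction.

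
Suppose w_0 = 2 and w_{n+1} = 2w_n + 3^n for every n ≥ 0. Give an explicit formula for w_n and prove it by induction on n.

Claim: w_n = 2^n + 3^n.

Base case: w_0 = 2, and 2^0 + 3^0 = 1 + 1 = 2.
Assume w_r = 2^r + 3^r for some r ≥ 0.
Then w_{r+1} = 2w_r + 3^r = 2·(2^r + 3^r) + 3^r = 2^{r+1} + 2·3^r + 3^r = 2^{r+1} + 3·3^r = 2^{r+1} + 3^{r+1}.
This completes the inductive step, so w_n = 2^n + 3^n for all n ≥ 0.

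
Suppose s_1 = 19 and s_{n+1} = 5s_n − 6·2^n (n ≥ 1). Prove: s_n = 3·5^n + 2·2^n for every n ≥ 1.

Base case: s_1 = 19, and 3·5^1 + 2·2^1 = 15 + 4 = 19.
Assume s_k = 3·5^k + 2·2^k for some k ≥ 1.
Then s_{k+1} = 5s_k − 6·2^k = 5·(3·5^k + 2·2^k) − 6·2^k = 3·5^{k+1} + 10·2^k − 6·2^k = 3·5^{k+1} + 4·2^k = 3·5^{k+1} + 2·2^{k+1}.
Hence s_n = 3·5^n + 2·2^n for every n ≥ 1, by induction.

s_n = 3·5^n + 2·2^n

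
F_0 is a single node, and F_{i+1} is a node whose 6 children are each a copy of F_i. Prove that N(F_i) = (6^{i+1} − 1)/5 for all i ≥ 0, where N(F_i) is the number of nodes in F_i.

Base case: N(F_0) = 1, and (6^{0+1} − 1)/5 = 1.
Assume N(F_m) = (6^{m+1} − 1)/5.
Then N(F_{m+1}) = 1 + 6N(F_m) = 1 + 6·(6^{m+1} − 1)/5 = 1 + (6^{m+2} − 6)/5 = (5 + 6^{m+2} − 6)/5 = (6^{m+2} − 1)/5.
So the formula holds for m+1, and by induction N(F_i) = (6^{i+1} − 1)/5 for all i ≥ 0.

N(F_i) = (6^{i+1} − 1)/5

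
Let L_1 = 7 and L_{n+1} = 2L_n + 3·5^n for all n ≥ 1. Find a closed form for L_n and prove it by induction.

Claim: L_n = 2^n + 5^n.

Base case: L_1 = 7, and 2^1 + 5^1 = 2 + 5 = 7.
Assume L_m = 2^m + 5^m for some m ≥ 1.
Then L_{m+1} = 2L_m + 3·5^m = 2·(2^m + 5^m) + 3·5^m = 2^{m+1} + 2·5^m + 3·5^m = 2^{m+1} + 5·5^m = 2^{m+1} + 5^{m+1}.
So the formula holds for m+1, and by induction L_n = 2^n + 5^n for all n ≥ 1.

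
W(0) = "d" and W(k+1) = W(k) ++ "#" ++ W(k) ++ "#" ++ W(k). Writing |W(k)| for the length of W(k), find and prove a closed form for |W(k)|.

Claim: |W(k)| = 2·3^k − 1.

Base case: |W(0)| = 1, and 2·3^0 − 1 = 1.
Assume |W(m)| = 2·3^m − 1.
Then |W(m+1)| = 3|W(m)| + 2 = 3(2·3^m − 1) + 2 = 2·3^{m+1} − 3 + 2 = 2·3^{m+1} − 1.
This completes the inductive step, so |W(k)| = 2·3^k − 1 for all k ≥ 0.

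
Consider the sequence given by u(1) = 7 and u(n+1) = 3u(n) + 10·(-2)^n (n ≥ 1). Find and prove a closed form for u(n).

Claim: u(n) = 3^n − 2·(-2)^n.

Base case: u(1) = 7, and 3^1 − 2·(-2)^1 = 3 + 4 = 7.
Assume u(k) = 3^k − 2·(-2)^k for some k ≥ 1.
Then u(k+1) = 3u(k) + 10·(-2)^k = 3·(3^k − 2·(-2)^k) + 10·(-2)^k = 3^{k+1} − 6·(-2)^k + 10·(-2)^k = 3^{k+1} + 4·(-2)^k = 3^{k+1} − 2·(-2)^{k+1}.
Hence u(n) = 3^n − 2·(-2)^n for every n ≥ 1, by induction.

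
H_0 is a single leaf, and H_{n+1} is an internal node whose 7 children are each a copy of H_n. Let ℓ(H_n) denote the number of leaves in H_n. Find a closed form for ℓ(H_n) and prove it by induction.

Claim: ℓ(H_n) = 7^n.

Base case: ℓ(H_0) = 1, and 7^0 = 1.
Assume ℓ(H_r) = 7^r.
Then ℓ(H_{r+1}) = 7·ℓ(H_r) = 7·7^r = 7^{r+1}.
Hence ℓ(H_n) = 7^n for every n ≥ 0, by induction.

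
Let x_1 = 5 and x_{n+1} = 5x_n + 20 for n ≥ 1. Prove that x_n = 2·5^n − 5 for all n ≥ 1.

Base case: x_1 = 5, and 2·5^1 − 5 = 10 − 5 = 5.
Assume x_k = 2·5^k − 5 for some k ≥ 1.
Then x_{k+1} = 5x_k + 20 = 5·(2·5^k − 5) + 20 = 10·5^k − 25 + 20 = 2·5^{k+1} − 5.
By induction, x_n = 2·5^n − 5 for all n ≥ 1.

x_n = 2·5^n − 5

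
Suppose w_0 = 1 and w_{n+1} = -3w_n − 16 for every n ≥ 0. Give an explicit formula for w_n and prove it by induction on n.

Claim: w_n = 5·(-3)^n − 4.

Base case: w_0 = 1, and 5·(-3)^0 − 4 = 5 − 4 = 1.
Assume w_m = 5·(-3)^m − 4 for some m ≥ 0.
Then w_{m+1} = -3w_m − 16 = -3·(5·(-3)^m − 4) − 16 = -15·(-3)^m + 12 − 16 = 5·(-3)^{m+1} − 4.
By induction, w_n = 5·(-3)^n − 4 for all n ≥ 0.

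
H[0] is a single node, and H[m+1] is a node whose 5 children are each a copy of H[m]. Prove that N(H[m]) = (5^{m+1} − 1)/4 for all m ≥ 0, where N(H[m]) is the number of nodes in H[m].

Base case: N(H[0]) = 1, and (5^{0+1} − 1)/4 = 1.
Assume N(H[r]) = (5^{r+1} − 1)/4.
Then N(H[r+1]) = 1 + 5N(H[r]) = 1 + 5·(5^{r+1} − 1)/4 = 1 + (5^{r+2} − 5)/4 = (4 + 5^{r+2} − 5)/4 = (5^{r+2} − 1)/4.
So the formula holds for r+1, and by induction N(H[m]) = (5^{m+1} − 1)/4 for all m ≥ 0.

N(H[m]) = (5^{m+1} − 1)/4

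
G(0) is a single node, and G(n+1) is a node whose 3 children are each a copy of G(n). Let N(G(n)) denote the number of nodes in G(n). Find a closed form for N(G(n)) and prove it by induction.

Claim: N(G(n)) = (3^{n+1} − 1)/2.

Base case: N(G(0)) = 1, and (3^{0+1} − 1)/2 = 1.
Assume N(G(j)) = (3^{j+1} − 1)/2.
Then N(G(j+1)) = 1 + 3N(G(j)) = 1 + 3·(3^{j+1} − 1)/2 = 1 + (3^{j+2} − 3)/2 = (2 + 3^{j+2} − 3)/2 = (3^{j+2} − 1)/2.
By induction, N(G(n)) = (3^{n+1} − 1)/2 for all n ≥ 0.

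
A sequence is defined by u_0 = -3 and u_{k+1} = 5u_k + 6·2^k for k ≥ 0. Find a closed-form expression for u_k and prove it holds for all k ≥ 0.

Claim: u_k = -5^k − 2·2^k.

Base case: u_0 = -3, and -5^0 − 2·2^0 = -1 − 2 = -3.
Assume u_j = -5^j − 2·2^j for some j ≥ 0.
Then u_{j+1} = 5u_j + 6·2^j = 5·(-5^j − 2·2^j) + 6·2^j = -5^{j+1} − 10·2^j + 6·2^j = -5^{j+1} − 4·2^j = -5^{j+1} − 2·2^{j+1}.
This completes the inductive step, so u_k = -5^k − 2·2^k for all k ≥ 0.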